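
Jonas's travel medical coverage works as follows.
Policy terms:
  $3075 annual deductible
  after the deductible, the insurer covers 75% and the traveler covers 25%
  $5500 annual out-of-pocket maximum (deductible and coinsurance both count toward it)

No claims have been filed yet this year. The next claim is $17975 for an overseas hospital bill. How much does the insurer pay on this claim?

$12475

The full $3075 deductible is still open; $3075 of this bill applies to it.
After the $3075 deductible portion, $17975 − $3075 = $14900 is subject to coinsurance.
Traveler's 25% share of $14900 is $3725.
That puts the traveler's cost at $3075 + $3725 = $6800 before any cap.
Year-to-date out-of-pocket would reach $0 + $6800 = $6800, above the $5500 maximum, so the traveler pays only $5500 − $0 = $5500.
The insurer covers the remainder: $17975 − $5500 = $12475.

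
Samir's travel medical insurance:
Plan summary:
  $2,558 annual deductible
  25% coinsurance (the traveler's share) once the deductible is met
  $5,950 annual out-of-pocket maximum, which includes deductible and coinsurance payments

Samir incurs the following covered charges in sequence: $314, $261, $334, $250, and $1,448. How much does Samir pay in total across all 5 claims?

$2,570.25

Claim 1 ($314): all of it applies to the deductible. Cost to traveler: $314. OOP to date $314.
Claim 2 ($261): fully absorbed by the deductible. Traveler owes $261 (running OOP $575).
Claim 3 ($334): fully absorbed by the deductible. Cost to traveler: $334. OOP to date $909.
Claim 4 ($250): all of it applies to the deductible. Traveler pays $250; OOP now $1,159.
Claim 5 ($1,448): $1,399 finishes the deductible; $49 goes to coinsurance; traveler's 25% is $12.25. Cost to traveler: $1,411.25. OOP to date $2,570.25.
Total paid by the traveler: $314 + $261 + $334 + $250 + $1,411.25 = $2,570.25.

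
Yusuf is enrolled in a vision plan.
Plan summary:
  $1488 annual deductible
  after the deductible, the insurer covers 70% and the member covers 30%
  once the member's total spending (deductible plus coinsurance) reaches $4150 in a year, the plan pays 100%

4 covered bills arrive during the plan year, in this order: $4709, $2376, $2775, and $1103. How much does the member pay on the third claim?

$832.50

#1 ($4709): deductible takes $1488, $3221 remains; member's 30% is $966.30. Member pays $2454.30; OOP now $2454.30.
#2 ($2376): 30% coinsurance on $2376 = $712.80. Cost to member: $712.80. OOP to date $3167.10.
#3 ($2775): 30% coinsurance on $2775 = $832.50. Member owes $832.50 (running OOP $3999.60).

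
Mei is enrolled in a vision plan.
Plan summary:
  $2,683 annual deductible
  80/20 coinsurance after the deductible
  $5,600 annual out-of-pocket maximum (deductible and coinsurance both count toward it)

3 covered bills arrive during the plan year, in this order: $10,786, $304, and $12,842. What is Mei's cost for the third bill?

$1,235.60

Claim 1 — $10,786: $2,683 finishes the deductible; $8,103 goes to coinsurance; member's 20% is $1,620.60. Member owes $4,303.60 (running OOP $4,303.60).
Claim 2 — $304: deductible met; 20% of $304 = $60.80. Member owes $60.80 (running OOP $4,364.40).
Claim 3 — $12,842: 20% coinsurance on $12,842 = $2,568.40. OOP would hit $6,932.80 > $5,600, so the cap limits the member to $5,600 − $4,364.40 = $1,235.60.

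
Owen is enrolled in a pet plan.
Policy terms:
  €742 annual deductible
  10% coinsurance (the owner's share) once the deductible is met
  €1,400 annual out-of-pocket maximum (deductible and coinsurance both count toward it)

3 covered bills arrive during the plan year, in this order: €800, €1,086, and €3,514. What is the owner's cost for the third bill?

€351.40

Claim 1 (€800): €742 finishes the deductible; €58 goes to coinsurance; 10% of €58 = €5.80. Cost to owner: €747.80. OOP to date €747.80.
Claim 2 (€1,086): 10% coinsurance on €1,086 = €108.60. Owner pays €108.60; OOP now €856.40.
Claim 3 (€3,514): deductible met; 10% of €3,514 = €351.40. Owner owes €351.40 (running OOP €1,207.80).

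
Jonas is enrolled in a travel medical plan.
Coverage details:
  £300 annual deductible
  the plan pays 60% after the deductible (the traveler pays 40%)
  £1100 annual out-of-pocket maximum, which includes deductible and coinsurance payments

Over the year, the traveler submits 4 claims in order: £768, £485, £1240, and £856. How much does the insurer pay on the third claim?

Bill 1, £768: £300 finishes the deductible; £468 goes to coinsurance; 40% of £468 = £187.20. Cost to traveler: £487.20. OOP to date £487.20. Insurer: £768 − £487.20 = £280.80.
Bill 2, £485: deductible met; 40% of £485 = £194. Traveler owes £194 (running OOP £681.20). Plan pays £485 − £194 = £291.
Bill 3, £1240: deductible already satisfied, so traveler's share is 40% × £1240 = £496. Adding that to £681.20 gives £1177.20, past the £1100 cap; traveler pays only £1100 − £681.20 = £418.80. Plan pays £1240 − £418.80 = £821.20.

£821.20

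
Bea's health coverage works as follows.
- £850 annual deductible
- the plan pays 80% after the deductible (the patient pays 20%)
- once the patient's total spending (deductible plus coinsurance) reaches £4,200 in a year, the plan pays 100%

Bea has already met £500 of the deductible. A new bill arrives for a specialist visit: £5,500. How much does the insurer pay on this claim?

Remaining deductible: £850 − £500 = £350.
The remaining £5,150 (= £5,500 − £350) moves to coinsurance.
20% of £5,150 = £1,030 falls to the patient.
So the patient owes £350 + £1,030 = £1,380 before any cap.
Year-to-date out-of-pocket becomes £500 + £1,380 = £1,880, still under the £4,200 maximum, so no cap applies.
The plan picks up £5,500 − £1,380 = £4,120.

£4,120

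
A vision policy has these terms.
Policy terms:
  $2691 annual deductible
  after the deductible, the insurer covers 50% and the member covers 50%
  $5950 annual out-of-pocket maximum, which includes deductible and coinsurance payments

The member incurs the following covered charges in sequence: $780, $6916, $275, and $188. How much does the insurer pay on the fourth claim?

$94

Claim 1 ($780): all of it applies to the deductible. Member owes $780 (running OOP $780). Plan pays $780 − $780 = $0.
Claim 2 ($6916): $1911 finishes the deductible; $5005 goes to coinsurance; coinsurance $5005 × 50% = $2502.50. Member pays $4413.50; OOP now $5193.50. Insurer: $6916 − $4413.50 = $2502.50.
Claim 3 ($275): deductible already satisfied, so member's share is 50% × $275 = $137.50. Member pays $137.50; OOP now $5331. Insurer: $275 − $137.50 = $137.50.
Claim 4 ($188): 50% coinsurance on $188 = $94. Member pays $94; OOP now $5425. Insurer: $188 − $94 = $94.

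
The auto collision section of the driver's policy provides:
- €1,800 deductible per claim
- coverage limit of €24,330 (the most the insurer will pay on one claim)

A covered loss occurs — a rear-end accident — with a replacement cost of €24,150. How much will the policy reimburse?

Subtract the deductible: €24,150 − €1,800 = €22,350.
€22,350 is within the €24,330 limit, so the insurer pays €22,350.

€22,350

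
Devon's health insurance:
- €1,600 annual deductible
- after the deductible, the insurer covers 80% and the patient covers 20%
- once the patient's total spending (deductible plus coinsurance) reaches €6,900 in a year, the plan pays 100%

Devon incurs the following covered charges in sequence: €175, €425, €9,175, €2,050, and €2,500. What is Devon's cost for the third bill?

€2,635

#1 (€175): fully absorbed by the deductible. Cost to patient: €175. OOP to date €175.
#2 (€425): fully absorbed by the deductible. Cost to patient: €425. OOP to date €600.
#3 (€9,175): €1,000 finishes the deductible; €8,175 goes to coinsurance; coinsurance €8,175 × 20% = €1,635. Patient pays €2,635; OOP now €3,235.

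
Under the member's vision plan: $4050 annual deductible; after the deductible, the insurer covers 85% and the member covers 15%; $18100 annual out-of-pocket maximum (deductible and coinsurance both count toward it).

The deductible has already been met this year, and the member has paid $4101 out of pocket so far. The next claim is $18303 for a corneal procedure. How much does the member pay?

$2745.45

The deductible is already satisfied, so the full bill goes to coinsurance.
15% of $18303 = $2745.45 falls to the member.
Total out-of-pocket so far would be $4101 + $2745.45 = $6846.45, below the $18100 cap — no reduction.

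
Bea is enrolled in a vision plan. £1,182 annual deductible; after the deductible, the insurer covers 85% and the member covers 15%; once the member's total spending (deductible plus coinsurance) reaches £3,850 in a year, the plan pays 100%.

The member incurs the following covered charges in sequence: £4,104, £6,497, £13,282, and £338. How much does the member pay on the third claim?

£1,255.15

#1 (£4,104): deductible takes £1,182, £2,922 remains; member's 15% is £438.30. Member pays £1,620.30; OOP now £1,620.30.
#2 (£6,497): deductible already satisfied, so member's share is 15% × £6,497 = £974.55. Member owes £974.55 (running OOP £2,594.85).
#3 (£13,282): 15% coinsurance on £13,282 = £1,992.30. OOP would hit £4,587.15 > £3,850, so the cap limits the member to £3,850 − £2,594.85 = £1,255.15.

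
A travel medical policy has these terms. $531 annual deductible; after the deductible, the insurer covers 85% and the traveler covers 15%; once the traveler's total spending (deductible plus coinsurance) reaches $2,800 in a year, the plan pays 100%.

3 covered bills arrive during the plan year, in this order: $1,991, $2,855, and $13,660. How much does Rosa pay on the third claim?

$1,621.75

Bill 1, $1,991: $531 finishes the deductible; $1,460 goes to coinsurance; traveler's 15% is $219. Cost to traveler: $750. OOP to date $750.
Bill 2, $2,855: deductible already satisfied, so traveler's share is 15% × $2,855 = $428.25. Traveler owes $428.25 (running OOP $1,178.25).
Bill 3, $13,660: deductible already satisfied, so traveler's share is 15% × $13,660 = $2,049. That would push OOP to $3,227.25, over the $2,800 cap, so traveler pays $2,800 − $1,178.25 = $1,621.75.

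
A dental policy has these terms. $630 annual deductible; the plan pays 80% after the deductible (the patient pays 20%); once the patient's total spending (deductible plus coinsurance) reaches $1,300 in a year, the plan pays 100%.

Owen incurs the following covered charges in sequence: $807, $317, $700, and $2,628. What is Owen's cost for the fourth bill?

Claim 1 ($807): $630 finishes the deductible; $177 goes to coinsurance; coinsurance $177 × 20% = $35.40. Patient pays $665.40; OOP now $665.40.
Claim 2 ($317): deductible met; 20% of $317 = $63.40. Patient pays $63.40; OOP now $728.80.
Claim 3 ($700): deductible met; 20% of $700 = $140. Patient owes $140 (running OOP $868.80).
Claim 4 ($2,628): deductible already satisfied, so patient's share is 20% × $2,628 = $525.60. Adding that to $868.80 gives $1,394.40, past the $1,300 cap; patient pays only $1,300 − $868.80 = $431.20.

$431.20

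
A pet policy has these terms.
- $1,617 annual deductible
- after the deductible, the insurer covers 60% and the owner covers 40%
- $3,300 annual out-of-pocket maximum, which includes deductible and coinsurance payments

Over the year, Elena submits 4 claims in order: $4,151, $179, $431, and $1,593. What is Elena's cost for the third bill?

$172.40

Bill 1, $4,151: deductible takes $1,617, $2,534 remains; owner's 40% is $1,013.60. Cost to owner: $2,630.60. OOP to date $2,630.60.
Bill 2, $179: 40% coinsurance on $179 = $71.60. Cost to owner: $71.60. OOP to date $2,702.20.
Bill 3, $431: deductible met; 40% of $431 = $172.40. Owner pays $172.40; OOP now $2,874.60.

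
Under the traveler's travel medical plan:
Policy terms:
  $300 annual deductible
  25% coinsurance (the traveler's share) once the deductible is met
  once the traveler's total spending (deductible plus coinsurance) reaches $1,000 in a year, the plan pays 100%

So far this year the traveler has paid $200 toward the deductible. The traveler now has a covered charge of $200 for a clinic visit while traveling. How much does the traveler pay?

Deductible still to meet: $300 − $200 = $100.
The remaining $100 (= $200 − $100) moves to coinsurance.
Traveler's 25% share of $100 is $25.
Traveler responsibility before any cap: $100 + $25 = $125.
Total out-of-pocket so far would be $200 + $125 = $325, below the $1,000 cap — no reduction.

$125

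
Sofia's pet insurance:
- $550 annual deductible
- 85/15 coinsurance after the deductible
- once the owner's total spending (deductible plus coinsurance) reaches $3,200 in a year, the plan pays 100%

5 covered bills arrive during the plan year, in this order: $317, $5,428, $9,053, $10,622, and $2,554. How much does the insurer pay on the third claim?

Claim 1 ($317): entire amount goes to the deductible. Owner owes $317 (running OOP $317). Insurer: $317 − $317 = $0.
Claim 2 ($5,428): $233 to deductible, leaving $5,195; 15% of $5,195 = $779.25. Owner owes $1,012.25 (running OOP $1,329.25). Insurer: $5,428 − $1,012.25 = $4,415.75.
Claim 3 ($9,053): deductible met; 15% of $9,053 = $1,357.95. Cost to owner: $1,357.95. OOP to date $2,687.20. Insurer: $9,053 − $1,357.95 = $7,695.05.

$7,695.05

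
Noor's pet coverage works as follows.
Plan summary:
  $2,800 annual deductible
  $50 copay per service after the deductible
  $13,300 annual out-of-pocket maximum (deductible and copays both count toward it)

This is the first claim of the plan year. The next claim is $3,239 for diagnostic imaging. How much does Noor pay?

$2,850

Nothing has been paid toward the $2,800 deductible, so the first $2,800 of this charge is applied there.
The remaining $439 (= $3,239 − $2,800) moves to the copay.
Copay on this service: $50.
That puts the owner's cost at $2,800 + $50 = $2,850 before any cap.
Total out-of-pocket so far would be $0 + $2,850 = $2,850, below the $13,300 cap — no reduction.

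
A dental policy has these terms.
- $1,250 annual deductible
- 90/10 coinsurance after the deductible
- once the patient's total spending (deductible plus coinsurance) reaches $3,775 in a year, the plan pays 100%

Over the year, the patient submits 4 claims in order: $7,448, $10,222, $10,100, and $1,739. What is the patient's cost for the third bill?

$883

Claim 1 ($7,448): $1,250 finishes the deductible; $6,198 goes to coinsurance; patient's 10% is $619.80. Patient pays $1,869.80; OOP now $1,869.80.
Claim 2 ($10,222): deductible met; 10% of $10,222 = $1,022.20. Patient owes $1,022.20 (running OOP $2,892).
Claim 3 ($10,100): deductible already satisfied, so patient's share is 10% × $10,100 = $1,010. Adding that to $2,892 gives $3,902, past the $3,775 cap; patient pays only $3,775 − $2,892 = $883.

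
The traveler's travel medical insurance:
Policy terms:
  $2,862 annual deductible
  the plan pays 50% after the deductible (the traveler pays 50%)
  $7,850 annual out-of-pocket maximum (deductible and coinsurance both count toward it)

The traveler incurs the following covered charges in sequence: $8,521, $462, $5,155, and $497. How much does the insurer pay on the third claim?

$3,227.50

#1 ($8,521): deductible takes $2,862, $5,659 remains; 50% of $5,659 = $2,829.50. Traveler pays $5,691.50; OOP now $5,691.50. Plan pays $8,521 − $5,691.50 = $2,829.50.
#2 ($462): 50% coinsurance on $462 = $231. Traveler pays $231; OOP now $5,922.50. Plan pays $462 − $231 = $231.
#3 ($5,155): deductible met; 50% of $5,155 = $2,577.50. That would push OOP to $8,500, over the $7,850 cap, so traveler pays $7,850 − $5,922.50 = $1,927.50. Insurer: $5,155 − $1,927.50 = $3,227.50.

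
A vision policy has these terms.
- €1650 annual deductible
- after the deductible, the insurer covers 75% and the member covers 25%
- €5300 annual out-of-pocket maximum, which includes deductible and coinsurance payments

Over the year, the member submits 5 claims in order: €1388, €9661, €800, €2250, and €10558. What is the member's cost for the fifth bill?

Claim 1 (€1388): entire amount goes to the deductible. Member pays €1388; OOP now €1388.
Claim 2 (€9661): deductible takes €262, €9399 remains; 25% of €9399 = €2349.75. Cost to member: €2611.75. OOP to date €3999.75.
Claim 3 (€800): deductible already satisfied, so member's share is 25% × €800 = €200. Member pays €200; OOP now €4199.75.
Claim 4 (€2250): deductible met; 25% of €2250 = €562.50. Member pays €562.50; OOP now €4762.25.
Claim 5 (€10558): 25% coinsurance on €10558 = €2639.50. That would push OOP to €7401.75, over the €5300 cap, so member pays €5300 − €4762.25 = €537.75.

€537.75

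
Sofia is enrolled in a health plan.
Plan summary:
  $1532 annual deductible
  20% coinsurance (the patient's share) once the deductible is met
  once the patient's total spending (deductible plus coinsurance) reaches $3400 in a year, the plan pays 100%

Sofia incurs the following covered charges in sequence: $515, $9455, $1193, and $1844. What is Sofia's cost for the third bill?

Claim 1 — $515: all of it applies to the deductible. Patient owes $515 (running OOP $515).
Claim 2 — $9455: $1017 to deductible, leaving $8438; patient's 20% is $1687.60. Patient owes $2704.60 (running OOP $3219.60).
Claim 3 — $1193: deductible already satisfied, so patient's share is 20% × $1193 = $238.60. That would push OOP to $3458.20, over the $3400 cap, so patient pays $3400 − $3219.60 = $180.40.

$180.40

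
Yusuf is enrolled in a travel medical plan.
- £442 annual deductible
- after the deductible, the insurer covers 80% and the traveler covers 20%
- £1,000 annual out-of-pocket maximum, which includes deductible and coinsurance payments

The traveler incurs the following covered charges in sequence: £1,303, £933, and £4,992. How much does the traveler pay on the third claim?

Claim 1 — £1,303: deductible takes £442, £861 remains; coinsurance £861 × 20% = £172.20. Cost to traveler: £614.20. OOP to date £614.20.
Claim 2 — £933: 20% coinsurance on £933 = £186.60. Cost to traveler: £186.60. OOP to date £800.80.
Claim 3 — £4,992: deductible met; 20% of £4,992 = £998.40. That would push OOP to £1,799.20, over the £1,000 cap, so traveler pays £1,000 − £800.80 = £199.20.

£199.20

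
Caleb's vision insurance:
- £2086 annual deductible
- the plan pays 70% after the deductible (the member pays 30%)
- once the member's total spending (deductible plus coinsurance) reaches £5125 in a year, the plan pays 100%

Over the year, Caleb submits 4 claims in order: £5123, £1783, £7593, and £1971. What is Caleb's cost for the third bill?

£1593

Bill 1, £5123: deductible takes £2086, £3037 remains; member's 30% is £911.10. Member pays £2997.10; OOP now £2997.10.
Bill 2, £1783: deductible met; 30% of £1783 = £534.90. Member owes £534.90 (running OOP £3532).
Bill 3, £7593: 30% coinsurance on £7593 = £2277.90. Adding that to £3532 gives £5809.90, past the £5125 cap; member pays only £5125 − £3532 = £1593.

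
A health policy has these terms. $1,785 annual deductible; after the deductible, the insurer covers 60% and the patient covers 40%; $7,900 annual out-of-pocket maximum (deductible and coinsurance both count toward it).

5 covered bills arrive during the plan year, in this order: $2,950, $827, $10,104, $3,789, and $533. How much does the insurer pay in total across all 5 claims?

$10,303

#1 ($2,950): $1,785 finishes the deductible; $1,165 goes to coinsurance; coinsurance $1,165 × 40% = $466. Cost to patient: $2,251. OOP to date $2,251. Insurer: $2,950 − $2,251 = $699.
#2 ($827): 40% coinsurance on $827 = $330.80. Patient pays $330.80; OOP now $2,581.80. Plan pays $827 − $330.80 = $496.20.
#3 ($10,104): 40% coinsurance on $10,104 = $4,041.60. Cost to patient: $4,041.60. OOP to date $6,623.40. Insurer: $10,104 − $4,041.60 = $6,062.40.
#4 ($3,789): deductible met; 40% of $3,789 = $1,515.60. Adding that to $6,623.40 gives $8,139, past the $7,900 cap; patient pays only $7,900 − $6,623.40 = $1,276.60. Insurer: $3,789 − $1,276.60 = $2,512.40.
#5 ($533): 40% coinsurance on $533 = $213.20. OOP would hit $8,113.20 > $7,900, so the cap limits the patient to $7,900 − $7,900 = $0. Plan pays $533 − $0 = $533.
Insurer total = bills − patient's total = $18,203 − $7,900 = $10,303.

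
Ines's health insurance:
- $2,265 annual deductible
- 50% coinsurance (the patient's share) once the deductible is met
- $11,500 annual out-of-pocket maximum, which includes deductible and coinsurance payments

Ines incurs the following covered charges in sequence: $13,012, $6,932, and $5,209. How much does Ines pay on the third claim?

Bill 1, $13,012: deductible takes $2,265, $10,747 remains; coinsurance $10,747 × 50% = $5,373.50. Patient pays $7,638.50; OOP now $7,638.50.
Bill 2, $6,932: deductible met; 50% of $6,932 = $3,466. Cost to patient: $3,466. OOP to date $11,104.50.
Bill 3, $5,209: deductible met; 50% of $5,209 = $2,604.50. OOP would hit $13,709 > $11,500, so the cap limits the patient to $11,500 − $11,104.50 = $395.50.

$395.50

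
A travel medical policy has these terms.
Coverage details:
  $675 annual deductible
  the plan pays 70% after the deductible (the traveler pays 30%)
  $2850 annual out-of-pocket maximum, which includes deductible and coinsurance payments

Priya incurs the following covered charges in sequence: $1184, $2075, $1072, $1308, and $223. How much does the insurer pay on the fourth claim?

$915.60

#1 ($1184): deductible takes $675, $509 remains; coinsurance $509 × 30% = $152.70. Traveler owes $827.70 (running OOP $827.70). Insurer: $1184 − $827.70 = $356.30.
#2 ($2075): 30% coinsurance on $2075 = $622.50. Traveler owes $622.50 (running OOP $1450.20). Plan pays $2075 − $622.50 = $1452.50.
#3 ($1072): deductible already satisfied, so traveler's share is 30% × $1072 = $321.60. Traveler owes $321.60 (running OOP $1771.80). Plan pays $1072 − $321.60 = $750.40.
#4 ($1308): 30% coinsurance on $1308 = $392.40. Traveler pays $392.40; OOP now $2164.20. Plan pays $1308 − $392.40 = $915.60.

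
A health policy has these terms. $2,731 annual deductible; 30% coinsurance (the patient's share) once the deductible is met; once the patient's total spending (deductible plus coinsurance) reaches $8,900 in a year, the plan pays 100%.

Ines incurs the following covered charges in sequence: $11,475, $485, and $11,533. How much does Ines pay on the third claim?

Bill 1, $11,475: $2,731 finishes the deductible; $8,744 goes to coinsurance; patient's 30% is $2,623.20. Patient pays $5,354.20; OOP now $5,354.20.
Bill 2, $485: deductible met; 30% of $485 = $145.50. Cost to patient: $145.50. OOP to date $5,499.70.
Bill 3, $11,533: deductible already satisfied, so patient's share is 30% × $11,533 = $3,459.90. That would push OOP to $8,959.60, over the $8,900 cap, so patient pays $8,900 − $5,499.70 = $3,400.30.

$3,400.30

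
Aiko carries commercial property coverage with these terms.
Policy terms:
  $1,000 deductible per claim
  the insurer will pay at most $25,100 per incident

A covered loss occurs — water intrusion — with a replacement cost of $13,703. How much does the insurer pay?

$12,703

Less the $1,000 deductible: $13,703 − $1,000 = $12,703.
$12,703 is within the $25,100 limit, so the insurer pays $12,703.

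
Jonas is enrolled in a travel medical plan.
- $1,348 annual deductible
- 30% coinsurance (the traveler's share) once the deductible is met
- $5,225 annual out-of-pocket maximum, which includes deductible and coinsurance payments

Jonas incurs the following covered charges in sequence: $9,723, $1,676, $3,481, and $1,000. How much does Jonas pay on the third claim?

Claim 1 — $9,723: $1,348 to deductible, leaving $8,375; traveler's 30% is $2,512.50. Cost to traveler: $3,860.50. OOP to date $3,860.50.
Claim 2 — $1,676: deductible met; 30% of $1,676 = $502.80. Traveler pays $502.80; OOP now $4,363.30.
Claim 3 — $3,481: 30% coinsurance on $3,481 = $1,044.30. That would push OOP to $5,407.60, over the $5,225 cap, so traveler pays $5,225 − $4,363.30 = $861.70.

$861.70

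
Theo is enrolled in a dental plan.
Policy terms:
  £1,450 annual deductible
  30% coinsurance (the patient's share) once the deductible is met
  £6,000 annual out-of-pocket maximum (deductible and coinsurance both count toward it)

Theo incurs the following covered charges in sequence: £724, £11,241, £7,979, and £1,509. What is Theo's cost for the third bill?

#1 (£724): all of it applies to the deductible. Patient pays £724; OOP now £724.
#2 (£11,241): £726 to deductible, leaving £10,515; patient's 30% is £3,154.50. Cost to patient: £3,880.50. OOP to date £4,604.50.
#3 (£7,979): 30% coinsurance on £7,979 = £2,393.70. Adding that to £4,604.50 gives £6,998.20, past the £6,000 cap; patient pays only £6,000 − £4,604.50 = £1,395.50.

£1,395.50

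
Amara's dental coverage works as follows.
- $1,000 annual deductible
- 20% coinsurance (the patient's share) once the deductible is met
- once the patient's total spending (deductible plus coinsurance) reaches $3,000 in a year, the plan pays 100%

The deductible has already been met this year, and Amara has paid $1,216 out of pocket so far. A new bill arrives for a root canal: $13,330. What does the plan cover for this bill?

$11,546

With the deductible met, the entire $13,330 is subject to coinsurance.
Coinsurance: $13,330 × 20% = $2,666.
That would bring total out-of-pocket to $3,882, past the $3,000 cap. The patient is capped at $3,000 − $1,216 = $1,784 on this claim.
The insurer covers the remainder: $13,330 − $1,784 = $11,546.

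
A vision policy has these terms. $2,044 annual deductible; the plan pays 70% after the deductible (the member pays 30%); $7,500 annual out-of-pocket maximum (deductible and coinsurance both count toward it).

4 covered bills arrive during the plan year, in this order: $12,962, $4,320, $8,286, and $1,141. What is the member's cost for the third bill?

Claim 1 ($12,962): $2,044 finishes the deductible; $10,918 goes to coinsurance; member's 30% is $3,275.40. Cost to member: $5,319.40. OOP to date $5,319.40.
Claim 2 ($4,320): 30% coinsurance on $4,320 = $1,296. Member pays $1,296; OOP now $6,615.40.
Claim 3 ($8,286): deductible met; 30% of $8,286 = $2,485.80. Adding that to $6,615.40 gives $9,101.20, past the $7,500 cap; member pays only $7,500 − $6,615.40 = $884.60.

$884.60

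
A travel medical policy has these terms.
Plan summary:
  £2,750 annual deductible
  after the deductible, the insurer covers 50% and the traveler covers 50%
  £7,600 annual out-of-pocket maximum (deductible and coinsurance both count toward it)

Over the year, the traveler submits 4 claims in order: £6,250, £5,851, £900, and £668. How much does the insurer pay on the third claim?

£725.50

Claim 1 — £6,250: £2,750 to deductible, leaving £3,500; coinsurance £3,500 × 50% = £1,750. Traveler pays £4,500; OOP now £4,500. Plan pays £6,250 − £4,500 = £1,750.
Claim 2 — £5,851: deductible already satisfied, so traveler's share is 50% × £5,851 = £2,925.50. Traveler pays £2,925.50; OOP now £7,425.50. Plan pays £5,851 − £2,925.50 = £2,925.50.
Claim 3 — £900: deductible already satisfied, so traveler's share is 50% × £900 = £450. OOP would hit £7,875.50 > £7,600, so the cap limits the traveler to £7,600 − £7,425.50 = £174.50. Insurer: £900 − £174.50 = £725.50.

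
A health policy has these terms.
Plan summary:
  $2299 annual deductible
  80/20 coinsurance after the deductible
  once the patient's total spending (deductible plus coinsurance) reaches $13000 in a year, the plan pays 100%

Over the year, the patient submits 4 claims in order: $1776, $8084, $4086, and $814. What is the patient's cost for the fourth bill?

Bill 1, $1776: entire amount goes to the deductible. Cost to patient: $1776. OOP to date $1776.
Bill 2, $8084: deductible takes $523, $7561 remains; patient's 20% is $1512.20. Patient owes $2035.20 (running OOP $3811.20).
Bill 3, $4086: 20% coinsurance on $4086 = $817.20. Cost to patient: $817.20. OOP to date $4628.40.
Bill 4, $814: 20% coinsurance on $814 = $162.80. Cost to patient: $162.80. OOP to date $4791.20.

$162.80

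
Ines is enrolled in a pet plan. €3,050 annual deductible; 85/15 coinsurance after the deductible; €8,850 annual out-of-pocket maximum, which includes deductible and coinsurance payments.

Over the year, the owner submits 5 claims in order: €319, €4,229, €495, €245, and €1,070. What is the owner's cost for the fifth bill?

€160.50

Claim 1 (€319): fully absorbed by the deductible. Owner pays €319; OOP now €319.
Claim 2 (€4,229): deductible takes €2,731, €1,498 remains; owner's 15% is €224.70. Owner owes €2,955.70 (running OOP €3,274.70).
Claim 3 (€495): deductible met; 15% of €495 = €74.25. Owner owes €74.25 (running OOP €3,348.95).
Claim 4 (€245): deductible already satisfied, so owner's share is 15% × €245 = €36.75. Owner pays €36.75; OOP now €3,385.70.
Claim 5 (€1,070): 15% coinsurance on €1,070 = €160.50. Cost to owner: €160.50. OOP to date €3,546.20.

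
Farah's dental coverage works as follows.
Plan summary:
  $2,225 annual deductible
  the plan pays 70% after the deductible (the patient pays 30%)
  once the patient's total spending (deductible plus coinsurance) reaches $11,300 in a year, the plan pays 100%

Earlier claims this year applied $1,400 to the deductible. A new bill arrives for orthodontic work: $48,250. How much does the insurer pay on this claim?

Remaining deductible: $2,225 − $1,400 = $825.
The remaining $47,425 (= $48,250 − $825) moves to coinsurance.
Coinsurance: $47,425 × 30% = $14,227.50.
That puts the patient's cost at $825 + $14,227.50 = $15,052.50 before any cap.
Adding $15,052.50 to the $1,400 already spent would give $16,452.50, which exceeds the $11,300 cap; the patient pays just $11,300 − $1,400 = $9,900.
The insurer covers the remainder: $48,250 − $9,900 = $38,350.

$38,350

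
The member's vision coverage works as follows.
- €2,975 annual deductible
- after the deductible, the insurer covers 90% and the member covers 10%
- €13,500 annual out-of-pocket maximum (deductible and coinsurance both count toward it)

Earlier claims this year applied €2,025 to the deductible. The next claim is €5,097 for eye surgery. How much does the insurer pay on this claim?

€3,732.30

€2,025 of the €2,975 deductible is already met, leaving €950.
After the €950 deductible portion, €5,097 − €950 = €4,147 is subject to coinsurance.
Member's 10% share of €4,147 is €414.70.
So the member owes €950 + €414.70 = €1,364.70 before any cap.
Cumulative spending €2,025 + €1,364.70 = €3,389.70 stays under the €13,500 maximum.
The plan picks up €5,097 − €1,364.70 = €3,732.30.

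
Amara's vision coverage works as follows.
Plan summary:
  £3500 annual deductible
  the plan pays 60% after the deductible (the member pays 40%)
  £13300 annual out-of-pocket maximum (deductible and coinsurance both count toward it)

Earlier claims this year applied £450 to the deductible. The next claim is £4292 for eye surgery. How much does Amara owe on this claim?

Remaining deductible: £3500 − £450 = £3050.
The remaining £1242 (= £4292 − £3050) moves to coinsurance.
Coinsurance: £1242 × 40% = £496.80.
So the member owes £3050 + £496.80 = £3546.80 before any cap.
Cumulative spending £450 + £3546.80 = £3996.80 stays under the £13300 maximum.

£3546.80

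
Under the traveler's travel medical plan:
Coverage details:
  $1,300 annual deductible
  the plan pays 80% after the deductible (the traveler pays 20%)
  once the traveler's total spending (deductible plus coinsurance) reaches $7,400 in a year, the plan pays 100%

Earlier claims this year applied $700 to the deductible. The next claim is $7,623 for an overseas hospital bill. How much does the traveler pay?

$2,004.60

$700 of the $1,300 deductible is already met, leaving $600.
After the $600 deductible portion, $7,623 − $600 = $7,023 is subject to coinsurance.
20% of $7,023 = $1,404.60 falls to the traveler.
That puts the traveler's cost at $600 + $1,404.60 = $2,004.60 before any cap.
Year-to-date out-of-pocket becomes $700 + $2,004.60 = $2,704.60, still under the $7,400 maximum, so no cap applies.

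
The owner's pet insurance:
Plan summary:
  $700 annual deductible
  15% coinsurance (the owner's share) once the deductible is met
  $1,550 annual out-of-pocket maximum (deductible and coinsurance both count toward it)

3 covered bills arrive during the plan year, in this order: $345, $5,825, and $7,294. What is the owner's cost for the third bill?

$29.50

Claim 1 — $345: all of it applies to the deductible. Cost to owner: $345. OOP to date $345.
Claim 2 — $5,825: $355 finishes the deductible; $5,470 goes to coinsurance; owner's 15% is $820.50. Cost to owner: $1,175.50. OOP to date $1,520.50.
Claim 3 — $7,294: 15% coinsurance on $7,294 = $1,094.10. That would push OOP to $2,614.60, over the $1,550 cap, so owner pays $1,550 − $1,520.50 = $29.50.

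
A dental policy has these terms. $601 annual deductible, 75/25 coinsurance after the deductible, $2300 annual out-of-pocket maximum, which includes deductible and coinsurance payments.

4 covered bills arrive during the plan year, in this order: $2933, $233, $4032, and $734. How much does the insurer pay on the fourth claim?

Bill 1, $2933: $601 finishes the deductible; $2332 goes to coinsurance; patient's 25% is $583. Cost to patient: $1184. OOP to date $1184. Insurer: $2933 − $1184 = $1749.
Bill 2, $233: 25% coinsurance on $233 = $58.25. Patient owes $58.25 (running OOP $1242.25). Plan pays $233 − $58.25 = $174.75.
Bill 3, $4032: 25% coinsurance on $4032 = $1008. Patient owes $1008 (running OOP $2250.25). Insurer: $4032 − $1008 = $3024.
Bill 4, $734: deductible met; 25% of $734 = $183.50. Adding that to $2250.25 gives $2433.75, past the $2300 cap; patient pays only $2300 − $2250.25 = $49.75. Insurer: $734 − $49.75 = $684.25.

$684.25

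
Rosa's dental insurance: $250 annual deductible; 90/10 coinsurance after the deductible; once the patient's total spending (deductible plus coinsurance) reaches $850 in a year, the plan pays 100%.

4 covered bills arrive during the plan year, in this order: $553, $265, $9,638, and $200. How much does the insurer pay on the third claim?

$9,094.80

Claim 1 — $553: $250 to deductible, leaving $303; patient's 10% is $30.30. Patient owes $280.30 (running OOP $280.30). Plan pays $553 − $280.30 = $272.70.
Claim 2 — $265: deductible met; 10% of $265 = $26.50. Patient pays $26.50; OOP now $306.80. Plan pays $265 − $26.50 = $238.50.
Claim 3 — $9,638: 10% coinsurance on $9,638 = $963.80. OOP would hit $1,270.60 > $850, so the cap limits the patient to $850 − $306.80 = $543.20. Plan pays $9,638 − $543.20 = $9,094.80.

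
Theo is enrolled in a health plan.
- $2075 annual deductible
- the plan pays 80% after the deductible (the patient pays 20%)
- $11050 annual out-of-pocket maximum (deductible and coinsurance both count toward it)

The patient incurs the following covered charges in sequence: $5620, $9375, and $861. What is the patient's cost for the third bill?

Claim 1 — $5620: $2075 finishes the deductible; $3545 goes to coinsurance; patient's 20% is $709. Cost to patient: $2784. OOP to date $2784.
Claim 2 — $9375: 20% coinsurance on $9375 = $1875. Patient pays $1875; OOP now $4659.
Claim 3 — $861: deductible met; 20% of $861 = $172.20. Patient owes $172.20 (running OOP $4831.20).

$172.20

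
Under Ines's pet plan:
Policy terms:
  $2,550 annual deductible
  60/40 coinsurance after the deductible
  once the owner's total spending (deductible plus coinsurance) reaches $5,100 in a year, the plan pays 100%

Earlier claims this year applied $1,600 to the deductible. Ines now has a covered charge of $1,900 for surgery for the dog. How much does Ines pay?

Remaining deductible: $2,550 − $1,600 = $950.
The remaining $950 (= $1,900 − $950) moves to coinsurance.
Coinsurance: $950 × 40% = $380.
So the owner owes $950 + $380 = $1,330 before any cap.
Total out-of-pocket so far would be $1,600 + $1,330 = $2,930, below the $5,100 cap — no reduction.

$1,330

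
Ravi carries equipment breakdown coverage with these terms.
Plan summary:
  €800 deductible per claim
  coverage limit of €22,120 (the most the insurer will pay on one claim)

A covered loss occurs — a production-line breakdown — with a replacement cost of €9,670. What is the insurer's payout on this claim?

Less the €800 deductible: €9,670 − €800 = €8,870.
€8,870 is within the €22,120 limit, so the insurer pays €8,870.

€8,870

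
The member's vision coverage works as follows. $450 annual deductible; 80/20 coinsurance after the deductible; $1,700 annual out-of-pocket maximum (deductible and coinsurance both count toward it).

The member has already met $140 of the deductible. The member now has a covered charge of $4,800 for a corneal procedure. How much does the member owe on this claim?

$1,208

Deductible still to meet: $450 − $140 = $310.
After the $310 deductible portion, $4,800 − $310 = $4,490 is subject to coinsurance.
Coinsurance: $4,490 × 20% = $898.
So the member owes $310 + $898 = $1,208 before any cap.
Year-to-date out-of-pocket becomes $140 + $1,208 = $1,348, still under the $1,700 maximum, so no cap applies.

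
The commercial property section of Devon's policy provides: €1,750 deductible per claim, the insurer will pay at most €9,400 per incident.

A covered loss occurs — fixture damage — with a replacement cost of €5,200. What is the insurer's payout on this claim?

Less the €1,750 deductible: €5,200 − €1,750 = €3,450.
€3,450 is within the €9,400 limit, so the insurer pays €3,450.

€3,450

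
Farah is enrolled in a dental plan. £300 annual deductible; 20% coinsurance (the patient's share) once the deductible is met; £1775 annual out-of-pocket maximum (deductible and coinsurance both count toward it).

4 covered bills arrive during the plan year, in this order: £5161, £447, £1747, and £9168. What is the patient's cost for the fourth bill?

Claim 1 — £5161: deductible takes £300, £4861 remains; 20% of £4861 = £972.20. Patient pays £1272.20; OOP now £1272.20.
Claim 2 — £447: 20% coinsurance on £447 = £89.40. Patient pays £89.40; OOP now £1361.60.
Claim 3 — £1747: 20% coinsurance on £1747 = £349.40. Cost to patient: £349.40. OOP to date £1711.
Claim 4 — £9168: deductible already satisfied, so patient's share is 20% × £9168 = £1833.60. OOP would hit £3544.60 > £1775, so the cap limits the patient to £1775 − £1711 = £64.

£64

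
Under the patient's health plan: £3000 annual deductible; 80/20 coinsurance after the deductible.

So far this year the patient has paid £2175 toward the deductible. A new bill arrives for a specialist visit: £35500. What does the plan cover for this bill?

Deductible still to meet: £3000 − £2175 = £825.
The remaining £34675 (= £35500 − £825) moves to coinsurance.
Coinsurance: £34675 × 20% = £6935.
That puts the patient's cost at £825 + £6935 = £7760.
The insurer covers the remainder: £35500 − £7760 = £27740.

£27740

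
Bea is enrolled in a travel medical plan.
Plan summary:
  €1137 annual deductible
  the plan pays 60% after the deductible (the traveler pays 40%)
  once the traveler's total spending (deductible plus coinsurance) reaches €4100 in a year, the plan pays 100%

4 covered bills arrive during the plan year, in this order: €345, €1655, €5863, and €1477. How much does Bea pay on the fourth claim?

€272.60

#1 (€345): all of it applies to the deductible. Traveler owes €345 (running OOP €345).
#2 (€1655): deductible takes €792, €863 remains; 40% of €863 = €345.20. Cost to traveler: €1137.20. OOP to date €1482.20.
#3 (€5863): 40% coinsurance on €5863 = €2345.20. Traveler pays €2345.20; OOP now €3827.40.
#4 (€1477): deductible met; 40% of €1477 = €590.80. OOP would hit €4418.20 > €4100, so the cap limits the traveler to €4100 − €3827.40 = €272.60.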